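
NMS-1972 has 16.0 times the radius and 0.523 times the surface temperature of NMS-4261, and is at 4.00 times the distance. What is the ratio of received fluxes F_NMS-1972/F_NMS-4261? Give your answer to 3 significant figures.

L_NMS-1972/L_NMS-4261 = (R_NMS-1972/R_NMS-4261)²(T_NMS-1972/T_NMS-4261)⁴ = (16.0)² × (0.523)⁴ = 19.15.
F_NMS-1972/F_NMS-4261 = (L_NMS-1972/L_NMS-4261)/(d_NMS-1972/d_NMS-4261)² = 19.15 / (4.00)² = 1.197.

1.20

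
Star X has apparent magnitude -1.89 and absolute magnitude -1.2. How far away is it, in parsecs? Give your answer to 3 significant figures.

m − M = 5 log₁₀(d/10 pc)
-1.89 − (-1.2) = -0.69 = 5 log₁₀(d/10)
d = 10 × 10^(-0.69/5) = 10 × 10^-0.138 = 7.278 pc.

7.28 pc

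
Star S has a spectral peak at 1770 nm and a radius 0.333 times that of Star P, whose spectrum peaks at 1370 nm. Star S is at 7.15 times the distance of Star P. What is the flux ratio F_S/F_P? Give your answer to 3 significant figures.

7.79×10^-4

Wien's law: T_S/T_P = λ_P/λ_S = 1370/1770 = 0.7740.
L_S/L_P = (R_S/R_P)²(T_S/T_P)⁴ = (0.333)²(0.7740)⁴ = 0.03980.
F_S/F_P = (L_S/L_P)/(d_S/d_P)² = 0.03980/(7.15)² = 7.785×10^-4.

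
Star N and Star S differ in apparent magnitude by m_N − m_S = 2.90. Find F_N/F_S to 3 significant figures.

0.0692

F_N/F_S = 10^(−(m_N − m_S)/2.5) = 10^(-2.90/2.5) = 10^-1.160 = 0.06918.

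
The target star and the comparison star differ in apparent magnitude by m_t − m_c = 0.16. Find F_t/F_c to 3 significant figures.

F_t/F_c = 10^(−(m_t − m_c)/2.5) = 10^(-0.16/2.5) = 10^-0.064 = 0.8630.

0.863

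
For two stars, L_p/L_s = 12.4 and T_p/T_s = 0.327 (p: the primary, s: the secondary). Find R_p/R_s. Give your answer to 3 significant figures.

32.9

L ∝ R²T⁴ gives R ∝ √L / T², so
R_p/R_s = √(12.4) / (0.327)² = 3.521 / 0.1069 = 32.93.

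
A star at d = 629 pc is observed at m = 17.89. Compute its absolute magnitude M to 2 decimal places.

8.90

M = m − 5 log₁₀(d/10 pc) = 17.89 − 5 log₁₀(629/10)
  = 17.89 − 5 × 1.799 = 17.89 − 8.99 = 8.90.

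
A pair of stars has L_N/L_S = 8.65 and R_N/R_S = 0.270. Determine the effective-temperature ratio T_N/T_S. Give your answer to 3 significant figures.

3.30

L ∝ R²T⁴ gives T ∝ (L/R²)^(1/4), so
T_N/T_S = (8.65 / 0.270²)^(1/4) = (118.7)^(1/4) = 3.300.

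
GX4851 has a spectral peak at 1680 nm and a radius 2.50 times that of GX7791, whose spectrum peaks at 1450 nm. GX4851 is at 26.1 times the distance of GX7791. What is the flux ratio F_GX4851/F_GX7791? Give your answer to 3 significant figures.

Wien's law: T_GX4851/T_GX7791 = λ_GX7791/λ_GX4851 = 1450/1680 = 0.8631.
L_GX4851/L_GX7791 = (R_GX4851/R_GX7791)²(T_GX4851/T_GX7791)⁴ = (2.50)²(0.8631)⁴ = 3.468.
F_GX4851/F_GX7791 = (L_GX4851/L_GX7791)/(d_GX4851/d_GX7791)² = 3.468/(26.1)² = 0.005091.

0.00509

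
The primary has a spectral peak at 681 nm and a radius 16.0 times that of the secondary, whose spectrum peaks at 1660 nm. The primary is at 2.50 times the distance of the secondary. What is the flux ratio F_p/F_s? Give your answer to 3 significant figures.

Wien's law: T_p/T_s = λ_s/λ_p = 1660/681 = 2.438.
L_p/L_s = (R_p/R_s)²(T_p/T_s)⁴ = (16.0)²(2.438)⁴ = 9038.
F_p/F_s = (L_p/L_s)/(d_p/d_s)² = 9038/(2.50)² = 1446.

1.45×10^3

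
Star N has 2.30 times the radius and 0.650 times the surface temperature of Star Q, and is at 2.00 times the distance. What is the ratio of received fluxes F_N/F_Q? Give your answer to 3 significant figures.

L_N/L_Q = (R_N/R_Q)²(T_N/T_Q)⁴ = (2.30)² × (0.650)⁴ = 0.9443.
F_N/F_Q = (L_N/L_Q)/(d_N/d_Q)² = 0.9443 / (2.00)² = 0.2361.

0.236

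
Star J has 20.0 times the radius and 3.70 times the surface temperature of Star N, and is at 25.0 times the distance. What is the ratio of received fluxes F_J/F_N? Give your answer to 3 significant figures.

L_J/L_N = (R_J/R_N)²(T_J/T_N)⁴ = (20.0)² × (3.70)⁴ = 7.497×10^4.
F_J/F_N = (L_J/L_N)/(d_J/d_N)² = 7.497×10^4 / (25.0)² = 119.9.

120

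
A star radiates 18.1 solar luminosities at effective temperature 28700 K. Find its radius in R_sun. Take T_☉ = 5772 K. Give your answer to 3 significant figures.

0.172 R_sun

R/R_☉ = √(L/L_☉) / (T/T_☉)² = √(18.1) / (4.972)²
       = 4.254 / 24.72 = 0.1721.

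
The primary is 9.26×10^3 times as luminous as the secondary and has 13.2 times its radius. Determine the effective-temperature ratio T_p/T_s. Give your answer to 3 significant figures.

L ∝ R²T⁴ gives T ∝ (L/R²)^(1/4), so
T_p/T_s = (9.26×10^3 / 13.2²)^(1/4) = (53.15)^(1/4) = 2.700.

2.70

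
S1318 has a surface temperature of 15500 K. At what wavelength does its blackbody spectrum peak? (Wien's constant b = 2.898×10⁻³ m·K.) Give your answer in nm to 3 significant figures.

187 nm

λ_max = b/T = 2.898×10⁻³ / 15500 = 1.87×10^-7 m = 187.0 nm.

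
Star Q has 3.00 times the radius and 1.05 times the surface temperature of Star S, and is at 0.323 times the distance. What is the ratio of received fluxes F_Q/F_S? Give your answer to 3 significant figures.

105

L_Q/L_S = (R_Q/R_S)²(T_Q/T_S)⁴ = (3.00)² × (1.05)⁴ = 10.94.
F_Q/F_S = (L_Q/L_S)/(d_Q/d_S)² = 10.94 / (0.323)² = 104.9.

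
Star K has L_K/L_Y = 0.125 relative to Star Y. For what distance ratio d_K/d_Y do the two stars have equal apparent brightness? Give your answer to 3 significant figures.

Equal flux requires L_K/d_K² = L_Y/d_Y², so d_K/d_Y = √(L_K/L_Y)
= √(0.125) = 0.3536.

0.354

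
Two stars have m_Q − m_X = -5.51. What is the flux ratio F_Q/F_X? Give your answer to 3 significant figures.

F_Q/F_X = 10^(−(m_Q − m_X)/2.5) = 10^(5.51/2.5) = 10^2.204 = 160.0.

160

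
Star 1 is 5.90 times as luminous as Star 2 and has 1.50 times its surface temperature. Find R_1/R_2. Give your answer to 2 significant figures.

1.1

L ∝ R²T⁴ gives R ∝ √L / T², so
R_1/R_2 = √(5.90) / (1.50)² = 2.429 / 2.250 = 1.080.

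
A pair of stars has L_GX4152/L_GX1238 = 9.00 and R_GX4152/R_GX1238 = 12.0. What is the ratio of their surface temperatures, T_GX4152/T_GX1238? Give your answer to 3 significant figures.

0.500

L ∝ R²T⁴ gives T ∝ (L/R²)^(1/4), so
T_GX4152/T_GX1238 = (9.00 / 12.0²)^(1/4) = (0.06250)^(1/4) = 0.5000.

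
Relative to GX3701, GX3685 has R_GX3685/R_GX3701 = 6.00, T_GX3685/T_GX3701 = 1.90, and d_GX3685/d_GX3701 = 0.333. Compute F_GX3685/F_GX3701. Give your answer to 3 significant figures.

4.23×10^3

L_GX3685/L_GX3701 = (R_GX3685/R_GX3701)²(T_GX3685/T_GX3701)⁴ = (6.00)² × (1.90)⁴ = 469.2.
F_GX3685/F_GX3701 = (L_GX3685/L_GX3701)/(d_GX3685/d_GX3701)² = 469.2 / (0.333)² = 4231.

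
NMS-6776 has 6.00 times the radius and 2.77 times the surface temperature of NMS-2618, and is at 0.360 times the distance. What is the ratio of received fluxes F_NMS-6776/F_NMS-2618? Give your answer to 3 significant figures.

L_NMS-6776/L_NMS-2618 = (R_NMS-6776/R_NMS-2618)²(T_NMS-6776/T_NMS-2618)⁴ = (6.00)² × (2.77)⁴ = 2119.
F_NMS-6776/F_NMS-2618 = (L_NMS-6776/L_NMS-2618)/(d_NMS-6776/d_NMS-2618)² = 2119 / (0.360)² = 1.635×10^4.

1.64×10^4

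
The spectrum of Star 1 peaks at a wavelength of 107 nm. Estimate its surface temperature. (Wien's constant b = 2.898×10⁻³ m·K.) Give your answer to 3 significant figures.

2.71×10^4 K

T = b/λ_max = 2.898×10⁻³ / (107×10⁻⁹) = 2.708×10^4 K.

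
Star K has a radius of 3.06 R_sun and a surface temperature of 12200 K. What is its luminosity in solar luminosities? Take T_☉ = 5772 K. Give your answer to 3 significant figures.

L/L_☉ = (R/R_☉)² (T/T_☉)⁴ = (3.06)² × (12200/5772)⁴
       = 9.364 × (2.114)⁴ = 9.364 × 19.96 = 186.9.

187 solar luminosities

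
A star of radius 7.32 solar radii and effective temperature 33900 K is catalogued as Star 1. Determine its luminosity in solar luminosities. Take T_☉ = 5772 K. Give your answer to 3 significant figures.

6.38×10^4 solar luminosities

L/L_☉ = (R/R_☉)² (T/T_☉)⁴ = (7.32)² × (33900/5772)⁴
       = 53.58 × (5.873)⁴ = 53.58 × 1190 = 6.376×10^4.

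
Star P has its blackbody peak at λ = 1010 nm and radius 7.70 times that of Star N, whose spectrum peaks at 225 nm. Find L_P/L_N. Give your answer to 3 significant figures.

0.146

Wien's law gives T ∝ 1/λ_max, so T_P/T_N = λ_N/λ_P = 225/1010 = 0.2228.
Then L ∝ R²T⁴ gives L_P/L_N = (7.70)² × (0.2228)⁴ = 59.29 × 0.002463 = 0.1460.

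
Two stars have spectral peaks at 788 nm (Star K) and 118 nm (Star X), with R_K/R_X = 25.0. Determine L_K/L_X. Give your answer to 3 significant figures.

0.314

Wien's law gives T ∝ 1/λ_max, so T_K/T_X = λ_X/λ_K = 118/788 = 0.1497.
Then L ∝ R²T⁴ gives L_K/L_X = (25.0)² × (0.1497)⁴ = 625.0 × 5.028×10^-4 = 0.3143.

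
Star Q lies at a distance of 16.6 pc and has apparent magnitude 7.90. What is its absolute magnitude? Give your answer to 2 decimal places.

M = m − 5 log₁₀(d/10 pc) = 7.90 − 5 log₁₀(16.6/10)
  = 7.90 − 5 × 0.220 = 7.90 − 1.10 = 6.80.

6.80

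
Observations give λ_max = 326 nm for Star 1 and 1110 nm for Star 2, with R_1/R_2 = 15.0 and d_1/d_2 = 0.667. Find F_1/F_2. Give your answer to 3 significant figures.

Wien's law: T_1/T_2 = λ_2/λ_1 = 1110/326 = 3.405.
L_1/L_2 = (R_1/R_2)²(T_1/T_2)⁴ = (15.0)²(3.405)⁴ = 3.024×10^4.
F_1/F_2 = (L_1/L_2)/(d_1/d_2)² = 3.024×10^4/(0.667)² = 6.798×10^4.

6.80×10^4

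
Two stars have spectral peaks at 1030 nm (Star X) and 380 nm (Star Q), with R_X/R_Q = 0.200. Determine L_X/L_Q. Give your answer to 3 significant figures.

Wien's law gives T ∝ 1/λ_max, so T_X/T_Q = λ_Q/λ_X = 380/1030 = 0.3689.
Then L ∝ R²T⁴ gives L_X/L_Q = (0.200)² × (0.3689)⁴ = 0.04000 × 0.01853 = 7.410×10^-4.

7.41×10^-4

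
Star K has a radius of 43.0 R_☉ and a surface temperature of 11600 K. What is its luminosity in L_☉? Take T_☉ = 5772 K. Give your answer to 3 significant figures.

L/L_☉ = (R/R_☉)² (T/T_☉)⁴ = (43.0)² × (11600/5772)⁴
       = 1849 × (2.010)⁴ = 1849 × 16.31 = 3.016×10^4.

3.02×10^4 L_☉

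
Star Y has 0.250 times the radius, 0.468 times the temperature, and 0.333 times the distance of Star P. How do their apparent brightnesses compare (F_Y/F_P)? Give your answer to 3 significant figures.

0.0270

L_Y/L_P = (R_Y/R_P)²(T_Y/T_P)⁴ = (0.250)² × (0.468)⁴ = 0.002998.
F_Y/F_P = (L_Y/L_P)/(d_Y/d_P)² = 0.002998 / (0.333)² = 0.02704.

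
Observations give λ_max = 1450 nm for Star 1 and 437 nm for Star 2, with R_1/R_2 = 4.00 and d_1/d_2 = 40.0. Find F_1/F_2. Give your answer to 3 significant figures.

Wien's law: T_1/T_2 = λ_2/λ_1 = 437/1450 = 0.3014.
L_1/L_2 = (R_1/R_2)²(T_1/T_2)⁴ = (4.00)²(0.3014)⁴ = 0.1320.
F_1/F_2 = (L_1/L_2)/(d_1/d_2)² = 0.1320/(40.0)² = 8.250×10^-5.

8.25×10^-5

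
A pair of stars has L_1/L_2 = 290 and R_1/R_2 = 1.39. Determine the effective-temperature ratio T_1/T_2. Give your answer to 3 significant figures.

3.50

L ∝ R²T⁴ gives T ∝ (L/R²)^(1/4), so
T_1/T_2 = (290 / 1.39²)^(1/4) = (150.1)^(1/4) = 3.500.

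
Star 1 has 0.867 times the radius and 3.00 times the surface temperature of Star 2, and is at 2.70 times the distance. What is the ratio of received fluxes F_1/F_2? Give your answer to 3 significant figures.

L_1/L_2 = (R_1/R_2)²(T_1/T_2)⁴ = (0.867)² × (3.00)⁴ = 60.89.
F_1/F_2 = (L_1/L_2)/(d_1/d_2)² = 60.89 / (2.70)² = 8.352.

8.35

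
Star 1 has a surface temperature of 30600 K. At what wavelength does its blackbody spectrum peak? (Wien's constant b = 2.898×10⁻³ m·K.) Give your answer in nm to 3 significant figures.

λ_max = b/T = 2.898×10⁻³ / 30600 = 9.47×10^-8 m = 94.71 nm.

94.7 nm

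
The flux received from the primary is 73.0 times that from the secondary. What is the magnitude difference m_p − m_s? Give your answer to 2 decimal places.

-4.66

m_p − m_s = −2.5 log₁₀(F_p/F_s) = −2.5 log₁₀(73.0) = −2.5 × (1.863) = -4.658.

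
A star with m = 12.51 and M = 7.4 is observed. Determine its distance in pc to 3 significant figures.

105 pc

m − M = 5 log₁₀(d/10 pc)
12.51 − (7.4) = 5.11 = 5 log₁₀(d/10)
d = 10 × 10^(5.11/5) = 10 × 10^1.022 = 105.2 pc.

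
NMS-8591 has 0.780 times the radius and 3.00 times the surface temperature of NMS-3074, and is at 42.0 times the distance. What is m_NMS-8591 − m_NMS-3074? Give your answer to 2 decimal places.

L_NMS-8591/L_NMS-3074 = (0.780)²(3.00)⁴ = 49.28.
F_NMS-8591/F_NMS-3074 = (L_NMS-8591/L_NMS-3074)/(d_NMS-8591/d_NMS-3074)² = 49.28/1764 = 0.02794.
m_NMS-8591 − m_NMS-3074 = −2.5 log₁₀(0.02794) = 3.88.

3.88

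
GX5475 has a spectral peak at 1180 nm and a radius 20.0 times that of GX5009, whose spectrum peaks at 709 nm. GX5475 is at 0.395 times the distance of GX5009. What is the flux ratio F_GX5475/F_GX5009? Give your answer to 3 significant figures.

334

Wien's law: T_GX5475/T_GX5009 = λ_GX5009/λ_GX5475 = 709/1180 = 0.6008.
L_GX5475/L_GX5009 = (R_GX5475/R_GX5009)²(T_GX5475/T_GX5009)⁴ = (20.0)²(0.6008)⁴ = 52.13.
F_GX5475/F_GX5009 = (L_GX5475/L_GX5009)/(d_GX5475/d_GX5009)² = 52.13/(0.395)² = 334.1.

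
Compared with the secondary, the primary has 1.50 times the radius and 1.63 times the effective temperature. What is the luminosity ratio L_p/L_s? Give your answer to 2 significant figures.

From the Stefan–Boltzmann law, L ∝ R²T⁴, so
L_p/L_s = (R_p/R_s)² (T_p/T_s)⁴ = (1.50)² × (1.63)⁴ = 2.250 × 7.059 = 15.88.

16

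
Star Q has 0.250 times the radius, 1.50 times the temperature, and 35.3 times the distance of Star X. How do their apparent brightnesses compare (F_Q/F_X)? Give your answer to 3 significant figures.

2.54×10^-4

L_Q/L_X = (R_Q/R_X)²(T_Q/T_X)⁴ = (0.250)² × (1.50)⁴ = 0.3164.
F_Q/F_X = (L_Q/L_X)/(d_Q/d_X)² = 0.3164 / (35.3)² = 2.539×10^-4.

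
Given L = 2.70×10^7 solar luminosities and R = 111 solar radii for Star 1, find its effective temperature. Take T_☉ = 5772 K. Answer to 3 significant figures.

T/T_☉ = (L/L_☉)^(1/4) / (R/R_☉)^(1/2)
T = 5772 × (2.70×10^7)^(1/4) / √(111) = 5772 × 72.08 / 10.54 = 3.949×10^4 K.

3.95×10^4 K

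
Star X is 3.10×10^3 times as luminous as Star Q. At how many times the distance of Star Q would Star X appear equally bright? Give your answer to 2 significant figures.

Equal flux requires L_X/d_X² = L_Q/d_Q², so d_X/d_Q = √(L_X/L_Q)
= √(3.10×10^3) = 55.68.

56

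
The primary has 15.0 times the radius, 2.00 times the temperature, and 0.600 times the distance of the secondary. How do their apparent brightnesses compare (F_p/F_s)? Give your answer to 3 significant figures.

1.00×10^4

L_p/L_s = (R_p/R_s)²(T_p/T_s)⁴ = (15.0)² × (2.00)⁴ = 3600.
F_p/F_s = (L_p/L_s)/(d_p/d_s)² = 3600 / (0.600)² = 1.000×10^4.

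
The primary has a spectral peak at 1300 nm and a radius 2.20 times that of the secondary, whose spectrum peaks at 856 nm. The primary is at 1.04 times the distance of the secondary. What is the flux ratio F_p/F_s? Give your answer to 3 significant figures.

Wien's law: T_p/T_s = λ_s/λ_p = 856/1300 = 0.6585.
L_p/L_s = (R_p/R_s)²(T_p/T_s)⁴ = (2.20)²(0.6585)⁴ = 0.9098.
F_p/F_s = (L_p/L_s)/(d_p/d_s)² = 0.9098/(1.04)² = 0.8412.

0.841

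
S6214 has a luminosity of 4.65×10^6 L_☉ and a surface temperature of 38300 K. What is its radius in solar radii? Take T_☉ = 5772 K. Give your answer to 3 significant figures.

49.0 solar radii

R/R_☉ = √(L/L_☉) / (T/T_☉)² = √(4.65×10^6) / (6.635)²
       = 2156 / 44.03 = 48.98.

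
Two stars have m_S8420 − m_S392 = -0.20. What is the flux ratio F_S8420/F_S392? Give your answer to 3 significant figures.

F_S8420/F_S392 = 10^(−(m_S8420 − m_S392)/2.5) = 10^(0.20/2.5) = 10^0.080 = 1.202.

1.20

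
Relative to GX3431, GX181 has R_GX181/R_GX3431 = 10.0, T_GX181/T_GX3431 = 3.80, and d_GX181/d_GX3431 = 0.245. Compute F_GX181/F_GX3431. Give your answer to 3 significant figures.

3.47×10^5

L_GX181/L_GX3431 = (R_GX181/R_GX3431)²(T_GX181/T_GX3431)⁴ = (10.0)² × (3.80)⁴ = 2.085×10^4.
F_GX181/F_GX3431 = (L_GX181/L_GX3431)/(d_GX181/d_GX3431)² = 2.085×10^4 / (0.245)² = 3.474×10^5.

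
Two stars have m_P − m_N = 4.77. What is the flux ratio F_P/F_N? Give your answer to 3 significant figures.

F_P/F_N = 10^(−(m_P − m_N)/2.5) = 10^(-4.77/2.5) = 10^-1.908 = 0.01236.

0.0124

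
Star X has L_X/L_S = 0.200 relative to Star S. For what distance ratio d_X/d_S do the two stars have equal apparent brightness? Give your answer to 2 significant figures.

0.45

Equal flux requires L_X/d_X² = L_S/d_S², so d_X/d_S = √(L_X/L_S)
= √(0.200) = 0.4472.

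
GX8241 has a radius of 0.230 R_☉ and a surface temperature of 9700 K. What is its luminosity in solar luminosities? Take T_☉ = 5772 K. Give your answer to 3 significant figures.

L/L_☉ = (R/R_☉)² (T/T_☉)⁴ = (0.230)² × (9700/5772)⁴
       = 0.05290 × (1.681)⁴ = 0.05290 × 7.976 = 0.4219.

0.422 solar luminosities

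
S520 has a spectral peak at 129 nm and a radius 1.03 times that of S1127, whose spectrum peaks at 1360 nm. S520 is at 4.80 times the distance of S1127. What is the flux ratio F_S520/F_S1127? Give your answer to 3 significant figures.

569

Wien's law: T_S520/T_S1127 = λ_S1127/λ_S520 = 1360/129 = 10.54.
L_S520/L_S1127 = (R_S520/R_S1127)²(T_S520/T_S1127)⁴ = (1.03)²(10.54)⁴ = 1.311×10^4.
F_S520/F_S1127 = (L_S520/L_S1127)/(d_S520/d_S1127)² = 1.311×10^4/(4.80)² = 568.8.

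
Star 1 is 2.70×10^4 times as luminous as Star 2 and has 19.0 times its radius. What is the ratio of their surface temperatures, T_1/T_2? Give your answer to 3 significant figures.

2.94

L ∝ R²T⁴ gives T ∝ (L/R²)^(1/4), so
T_1/T_2 = (2.70×10^4 / 19.0²)^(1/4) = (74.79)^(1/4) = 2.941.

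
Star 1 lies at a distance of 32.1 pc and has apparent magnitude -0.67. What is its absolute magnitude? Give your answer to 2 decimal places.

M = m − 5 log₁₀(d/10 pc) = -0.67 − 5 log₁₀(32.1/10)
  = -0.67 − 5 × 0.507 = -0.67 − 2.53 = -3.20.

-3.20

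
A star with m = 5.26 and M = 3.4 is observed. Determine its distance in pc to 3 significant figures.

23.6 pc

m − M = 5 log₁₀(d/10 pc)
5.26 − (3.4) = 1.86 = 5 log₁₀(d/10)
d = 10 × 10^(1.86/5) = 10 × 10^0.372 = 23.55 pc.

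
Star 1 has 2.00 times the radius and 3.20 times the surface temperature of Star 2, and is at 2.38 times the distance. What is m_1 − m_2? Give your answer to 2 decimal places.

L_1/L_2 = (2.00)²(3.20)⁴ = 419.4.
F_1/F_2 = (L_1/L_2)/(d_1/d_2)² = 419.4/5.664 = 74.05.
m_1 − m_2 = −2.5 log₁₀(74.05) = -4.67.

-4.67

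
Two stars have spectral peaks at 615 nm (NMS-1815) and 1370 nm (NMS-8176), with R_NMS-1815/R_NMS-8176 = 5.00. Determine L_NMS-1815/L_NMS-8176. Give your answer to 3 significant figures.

Wien's law gives T ∝ 1/λ_max, so T_NMS-1815/T_NMS-8176 = λ_NMS-8176/λ_NMS-1815 = 1370/615 = 2.228.
Then L ∝ R²T⁴ gives L_NMS-1815/L_NMS-8176 = (5.00)² × (2.228)⁴ = 25.00 × 24.63 = 615.6.

616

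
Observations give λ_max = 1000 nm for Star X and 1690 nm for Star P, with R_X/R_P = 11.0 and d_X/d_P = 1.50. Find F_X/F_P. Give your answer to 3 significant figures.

439

Wien's law: T_X/T_P = λ_P/λ_X = 1690/1000 = 1.690.
L_X/L_P = (R_X/R_P)²(T_X/T_P)⁴ = (11.0)²(1.690)⁴ = 987.0.
F_X/F_P = (L_X/L_P)/(d_X/d_P)² = 987.0/(1.50)² = 438.7.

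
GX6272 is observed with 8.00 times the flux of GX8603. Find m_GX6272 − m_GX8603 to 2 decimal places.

m_GX6272 − m_GX8603 = −2.5 log₁₀(F_GX6272/F_GX8603) = −2.5 log₁₀(8.00) = −2.5 × (0.903) = -2.258.

-2.26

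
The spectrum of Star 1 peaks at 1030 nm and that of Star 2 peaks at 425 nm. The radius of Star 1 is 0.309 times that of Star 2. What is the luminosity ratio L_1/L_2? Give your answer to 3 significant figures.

0.00277

Wien's law gives T ∝ 1/λ_max, so T_1/T_2 = λ_2/λ_1 = 425/1030 = 0.4126.
Then L ∝ R²T⁴ gives L_1/L_2 = (0.309)² × (0.4126)⁴ = 0.09548 × 0.02899 = 0.002768.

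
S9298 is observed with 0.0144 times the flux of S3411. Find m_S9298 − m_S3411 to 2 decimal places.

m_S9298 − m_S3411 = −2.5 log₁₀(F_S9298/F_S3411) = −2.5 log₁₀(0.0144) = −2.5 × (-1.842) = 4.604.

4.60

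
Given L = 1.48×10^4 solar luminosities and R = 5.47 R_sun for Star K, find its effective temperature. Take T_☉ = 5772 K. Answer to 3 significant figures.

T/T_☉ = (L/L_☉)^(1/4) / (R/R_☉)^(1/2)
T = 5772 × (1.48×10^4)^(1/4) / √(5.47) = 5772 × 11.03 / 2.339 = 2.722×10^4 K.

2.72×10^4 K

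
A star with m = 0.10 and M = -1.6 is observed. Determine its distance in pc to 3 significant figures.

21.9 pc

m − M = 5 log₁₀(d/10 pc)
0.10 − (-1.6) = 1.70 = 5 log₁₀(d/10)
d = 10 × 10^(1.70/5) = 10 × 10^0.340 = 21.88 pc.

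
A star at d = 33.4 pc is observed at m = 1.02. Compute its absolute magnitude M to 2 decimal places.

M = m − 5 log₁₀(d/10 pc) = 1.02 − 5 log₁₀(33.4/10)
  = 1.02 − 5 × 0.524 = 1.02 − 2.62 = -1.60.

-1.60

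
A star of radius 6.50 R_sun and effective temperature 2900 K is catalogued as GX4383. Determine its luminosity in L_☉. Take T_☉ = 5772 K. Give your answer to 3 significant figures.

L/L_☉ = (R/R_☉)² (T/T_☉)⁴ = (6.50)² × (2900/5772)⁴
       = 42.25 × (0.5024)⁴ = 42.25 × 0.06372 = 2.692.

2.69 L_☉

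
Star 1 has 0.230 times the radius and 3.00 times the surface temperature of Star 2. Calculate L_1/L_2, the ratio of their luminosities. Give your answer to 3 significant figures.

4.28

From the Stefan–Boltzmann law, L ∝ R²T⁴, so
L_1/L_2 = (R_1/R_2)² (T_1/T_2)⁴ = (0.230)² × (3.00)⁴ = 0.05290 × 81.00 = 4.285.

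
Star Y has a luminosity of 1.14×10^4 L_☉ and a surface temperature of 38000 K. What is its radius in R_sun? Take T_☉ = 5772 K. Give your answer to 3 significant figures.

R/R_☉ = √(L/L_☉) / (T/T_☉)² = √(1.14×10^4) / (6.584)²
       = 106.8 / 43.34 = 2.463.

2.46 R_sun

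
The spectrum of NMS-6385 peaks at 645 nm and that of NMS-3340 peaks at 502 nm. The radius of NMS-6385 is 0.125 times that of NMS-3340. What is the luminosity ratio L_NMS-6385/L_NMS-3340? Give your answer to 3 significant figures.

Wien's law gives T ∝ 1/λ_max, so T_NMS-6385/T_NMS-3340 = λ_NMS-3340/λ_NMS-6385 = 502/645 = 0.7783.
Then L ∝ R²T⁴ gives L_NMS-6385/L_NMS-3340 = (0.125)² × (0.7783)⁴ = 0.01562 × 0.3669 = 0.005733.

0.00573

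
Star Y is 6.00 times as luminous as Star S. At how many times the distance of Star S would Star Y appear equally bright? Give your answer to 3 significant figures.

Equal flux requires L_Y/d_Y² = L_S/d_S², so d_Y/d_S = √(L_Y/L_S)
= √(6.00) = 2.449.

2.45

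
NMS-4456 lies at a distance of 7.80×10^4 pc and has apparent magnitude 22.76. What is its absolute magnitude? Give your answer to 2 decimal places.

3.30

M = m − 5 log₁₀(d/10 pc) = 22.76 − 5 log₁₀(7.80×10^4/10)
  = 22.76 − 5 × 3.892 = 22.76 − 19.46 = 3.30.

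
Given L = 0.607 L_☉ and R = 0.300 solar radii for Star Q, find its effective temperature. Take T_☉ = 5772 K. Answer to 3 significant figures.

T/T_☉ = (L/L_☉)^(1/4) / (R/R_☉)^(1/2)
T = 5772 × (0.607)^(1/4) / √(0.300) = 5772 × 0.8827 / 0.5477 = 9302 K.

9.30×10^3 K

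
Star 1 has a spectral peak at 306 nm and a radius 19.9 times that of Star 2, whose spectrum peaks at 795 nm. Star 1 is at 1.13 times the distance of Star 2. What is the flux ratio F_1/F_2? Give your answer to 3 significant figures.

Wien's law: T_1/T_2 = λ_2/λ_1 = 795/306 = 2.598.
L_1/L_2 = (R_1/R_2)²(T_1/T_2)⁴ = (19.9)²(2.598)⁴ = 1.804×10^4.
F_1/F_2 = (L_1/L_2)/(d_1/d_2)² = 1.804×10^4/(1.13)² = 1.413×10^4.

1.41×10^4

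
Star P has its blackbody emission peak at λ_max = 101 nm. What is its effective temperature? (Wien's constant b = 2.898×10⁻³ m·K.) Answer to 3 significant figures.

T = b/λ_max = 2.898×10⁻³ / (101×10⁻⁹) = 2.869×10^4 K.

2.87×10^4 K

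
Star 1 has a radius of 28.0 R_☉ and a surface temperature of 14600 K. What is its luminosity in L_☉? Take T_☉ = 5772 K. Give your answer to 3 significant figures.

3.21×10^4 L_☉

L/L_☉ = (R/R_☉)² (T/T_☉)⁴ = (28.0)² × (14600/5772)⁴
       = 784.0 × (2.529)⁴ = 784.0 × 40.94 = 3.209×10^4.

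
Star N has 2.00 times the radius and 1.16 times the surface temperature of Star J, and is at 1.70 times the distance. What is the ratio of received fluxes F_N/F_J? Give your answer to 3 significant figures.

L_N/L_J = (R_N/R_J)²(T_N/T_J)⁴ = (2.00)² × (1.16)⁴ = 7.243.
F_N/F_J = (L_N/L_J)/(d_N/d_J)² = 7.243 / (1.70)² = 2.506.

2.51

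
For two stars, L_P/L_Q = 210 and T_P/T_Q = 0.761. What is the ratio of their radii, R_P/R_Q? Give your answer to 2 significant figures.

25

L ∝ R²T⁴ gives R ∝ √L / T², so
R_P/R_Q = √(210) / (0.761)² = 14.49 / 0.5791 = 25.02.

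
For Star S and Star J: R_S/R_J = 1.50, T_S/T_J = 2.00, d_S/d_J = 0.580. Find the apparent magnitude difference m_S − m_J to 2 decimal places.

L_S/L_J = (1.50)²(2.00)⁴ = 36.00.
F_S/F_J = (L_S/L_J)/(d_S/d_J)² = 36.00/0.3364 = 107.0.
m_S − m_J = −2.5 log₁₀(107.0) = -5.07.

-5.07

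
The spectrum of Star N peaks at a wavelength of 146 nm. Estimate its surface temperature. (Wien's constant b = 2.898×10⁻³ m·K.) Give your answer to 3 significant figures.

T = b/λ_max = 2.898×10⁻³ / (146×10⁻⁹) = 1.985×10^4 K.

1.98×10^4 K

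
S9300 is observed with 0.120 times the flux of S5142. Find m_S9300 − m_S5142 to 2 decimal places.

2.30

m_S9300 − m_S5142 = −2.5 log₁₀(F_S9300/F_S5142) = −2.5 log₁₀(0.120) = −2.5 × (-0.921) = 2.302.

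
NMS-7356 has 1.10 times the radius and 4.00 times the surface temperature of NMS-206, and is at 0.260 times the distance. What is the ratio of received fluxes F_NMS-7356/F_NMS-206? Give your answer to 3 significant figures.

4.58×10^3

L_NMS-7356/L_NMS-206 = (R_NMS-7356/R_NMS-206)²(T_NMS-7356/T_NMS-206)⁴ = (1.10)² × (4.00)⁴ = 309.8.
F_NMS-7356/F_NMS-206 = (L_NMS-7356/L_NMS-206)/(d_NMS-7356/d_NMS-206)² = 309.8 / (0.260)² = 4582.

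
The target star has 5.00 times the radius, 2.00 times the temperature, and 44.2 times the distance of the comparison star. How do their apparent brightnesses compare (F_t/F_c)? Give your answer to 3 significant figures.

0.205

L_t/L_c = (R_t/R_c)²(T_t/T_c)⁴ = (5.00)² × (2.00)⁴ = 400.0.
F_t/F_c = (L_t/L_c)/(d_t/d_c)² = 400.0 / (44.2)² = 0.2047.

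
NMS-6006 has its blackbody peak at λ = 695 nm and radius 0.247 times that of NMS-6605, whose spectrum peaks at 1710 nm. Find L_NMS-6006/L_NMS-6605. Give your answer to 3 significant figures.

2.24

Wien's law gives T ∝ 1/λ_max, so T_NMS-6006/T_NMS-6605 = λ_NMS-6605/λ_NMS-6006 = 1710/695 = 2.460.
Then L ∝ R²T⁴ gives L_NMS-6006/L_NMS-6605 = (0.247)² × (2.460)⁴ = 0.06101 × 36.65 = 2.236.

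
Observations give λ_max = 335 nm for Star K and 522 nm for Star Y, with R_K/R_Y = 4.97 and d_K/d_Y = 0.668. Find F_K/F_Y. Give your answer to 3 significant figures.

Wien's law: T_K/T_Y = λ_Y/λ_K = 522/335 = 1.558.
L_K/L_Y = (R_K/R_Y)²(T_K/T_Y)⁴ = (4.97)²(1.558)⁴ = 145.6.
F_K/F_Y = (L_K/L_Y)/(d_K/d_Y)² = 145.6/(0.668)² = 326.3.

326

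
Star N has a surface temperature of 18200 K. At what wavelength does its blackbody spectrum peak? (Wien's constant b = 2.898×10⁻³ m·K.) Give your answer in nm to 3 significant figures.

159 nm

λ_max = b/T = 2.898×10⁻³ / 18200 = 1.59×10^-7 m = 159.2 nm.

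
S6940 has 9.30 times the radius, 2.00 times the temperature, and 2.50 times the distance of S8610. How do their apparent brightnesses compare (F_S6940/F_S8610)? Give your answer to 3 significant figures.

L_S6940/L_S8610 = (R_S6940/R_S8610)²(T_S6940/T_S8610)⁴ = (9.30)² × (2.00)⁴ = 1384.
F_S6940/F_S8610 = (L_S6940/L_S8610)/(d_S6940/d_S8610)² = 1384 / (2.50)² = 221.4.

221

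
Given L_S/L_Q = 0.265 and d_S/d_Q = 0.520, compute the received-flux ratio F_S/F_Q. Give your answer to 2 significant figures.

F = L/(4πd²), so F_S/F_Q = (L_S/L_Q) / (d_S/d_Q)²
= 0.265 / (0.520)² = 0.265 / 0.2704 = 0.9800.

0.98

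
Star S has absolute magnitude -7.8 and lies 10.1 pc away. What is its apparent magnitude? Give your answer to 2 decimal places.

m = M + 5 log₁₀(d/10 pc) = -7.8 + 5 log₁₀(10.1/10)
  = -7.8 + 5 × 0.004 = -7.8 + 0.02 = -7.78.

-7.78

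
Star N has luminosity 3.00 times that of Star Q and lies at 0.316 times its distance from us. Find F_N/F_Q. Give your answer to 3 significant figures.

30.0

F = L/(4πd²), so F_N/F_Q = (L_N/L_Q) / (d_N/d_Q)²
= 3.00 / (0.316)² = 3.00 / 0.09986 = 30.04.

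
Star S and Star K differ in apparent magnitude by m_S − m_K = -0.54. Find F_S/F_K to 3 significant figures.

F_S/F_K = 10^(−(m_S − m_K)/2.5) = 10^(0.54/2.5) = 10^0.216 = 1.644.

1.64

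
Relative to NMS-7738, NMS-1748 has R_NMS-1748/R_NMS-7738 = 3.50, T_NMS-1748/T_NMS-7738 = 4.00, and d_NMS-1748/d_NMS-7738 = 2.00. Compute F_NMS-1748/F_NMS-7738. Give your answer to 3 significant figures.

L_NMS-1748/L_NMS-7738 = (R_NMS-1748/R_NMS-7738)²(T_NMS-1748/T_NMS-7738)⁴ = (3.50)² × (4.00)⁴ = 3136.
F_NMS-1748/F_NMS-7738 = (L_NMS-1748/L_NMS-7738)/(d_NMS-1748/d_NMS-7738)² = 3136 / (2.00)² = 784.0.

784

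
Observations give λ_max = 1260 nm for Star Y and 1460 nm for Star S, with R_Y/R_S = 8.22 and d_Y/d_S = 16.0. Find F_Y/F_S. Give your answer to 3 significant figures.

Wien's law: T_Y/T_S = λ_S/λ_Y = 1460/1260 = 1.159.
L_Y/L_S = (R_Y/R_S)²(T_Y/T_S)⁴ = (8.22)²(1.159)⁴ = 121.8.
F_Y/F_S = (L_Y/L_S)/(d_Y/d_S)² = 121.8/(16.0)² = 0.4758.

0.476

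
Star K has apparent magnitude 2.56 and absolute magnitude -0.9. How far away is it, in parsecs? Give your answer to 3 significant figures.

49.2 pc

m − M = 5 log₁₀(d/10 pc)
2.56 − (-0.9) = 3.46 = 5 log₁₀(d/10)
d = 10 × 10^(3.46/5) = 10 × 10^0.692 = 49.20 pc.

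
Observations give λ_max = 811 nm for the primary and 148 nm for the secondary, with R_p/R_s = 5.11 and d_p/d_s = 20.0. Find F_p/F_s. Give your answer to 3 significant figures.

7.24×10^-5

Wien's law: T_p/T_s = λ_s/λ_p = 148/811 = 0.1825.
L_p/L_s = (R_p/R_s)²(T_p/T_s)⁴ = (5.11)²(0.1825)⁴ = 0.02896.
F_p/F_s = (L_p/L_s)/(d_p/d_s)² = 0.02896/(20.0)² = 7.240×10^-5.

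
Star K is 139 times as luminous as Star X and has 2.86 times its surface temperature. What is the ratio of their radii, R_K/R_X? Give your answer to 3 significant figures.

L ∝ R²T⁴ gives R ∝ √L / T², so
R_K/R_X = √(139) / (2.86)² = 11.79 / 8.180 = 1.441.

1.44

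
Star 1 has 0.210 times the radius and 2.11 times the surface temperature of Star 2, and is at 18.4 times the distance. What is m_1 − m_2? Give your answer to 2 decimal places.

L_1/L_2 = (0.210)²(2.11)⁴ = 0.8741.
F_1/F_2 = (L_1/L_2)/(d_1/d_2)² = 0.8741/338.6 = 0.002582.
m_1 − m_2 = −2.5 log₁₀(0.002582) = 6.47.

6.47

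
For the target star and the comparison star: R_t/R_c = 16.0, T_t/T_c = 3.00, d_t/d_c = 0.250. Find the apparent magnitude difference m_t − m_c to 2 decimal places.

L_t/L_c = (16.0)²(3.00)⁴ = 2.074×10^4.
F_t/F_c = (L_t/L_c)/(d_t/d_c)² = 2.074×10^4/0.06250 = 3.318×10^5.
m_t − m_c = −2.5 log₁₀(3.318×10^5) = -13.80.

-13.80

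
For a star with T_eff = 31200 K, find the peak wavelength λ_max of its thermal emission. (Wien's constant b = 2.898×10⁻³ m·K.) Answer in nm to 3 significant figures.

92.9 nm

λ_max = b/T = 2.898×10⁻³ / 31200 = 9.29×10^-8 m = 92.88 nm.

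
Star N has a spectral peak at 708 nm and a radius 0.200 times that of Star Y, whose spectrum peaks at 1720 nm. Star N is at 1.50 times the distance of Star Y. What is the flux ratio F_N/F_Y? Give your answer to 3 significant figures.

0.619

Wien's law: T_N/T_Y = λ_Y/λ_N = 1720/708 = 2.429.
L_N/L_Y = (R_N/R_Y)²(T_N/T_Y)⁴ = (0.200)²(2.429)⁴ = 1.393.
F_N/F_Y = (L_N/L_Y)/(d_N/d_Y)² = 1.393/(1.50)² = 0.6192.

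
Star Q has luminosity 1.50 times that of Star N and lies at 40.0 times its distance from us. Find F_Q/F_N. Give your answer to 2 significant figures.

9.4×10^-4

F = L/(4πd²), so F_Q/F_N = (L_Q/L_N) / (d_Q/d_N)²
= 1.50 / (40.0)² = 1.50 / 1600 = 9.375×10^-4.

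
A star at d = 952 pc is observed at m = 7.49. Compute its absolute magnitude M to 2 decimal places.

-2.40

M = m − 5 log₁₀(d/10 pc) = 7.49 − 5 log₁₀(952/10)
  = 7.49 − 5 × 1.979 = 7.49 − 9.89 = -2.40.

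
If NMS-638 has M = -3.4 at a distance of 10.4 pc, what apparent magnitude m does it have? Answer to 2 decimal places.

-3.31

m = M + 5 log₁₀(d/10 pc) = -3.4 + 5 log₁₀(10.4/10)
  = -3.4 + 5 × 0.017 = -3.4 + 0.09 = -3.31.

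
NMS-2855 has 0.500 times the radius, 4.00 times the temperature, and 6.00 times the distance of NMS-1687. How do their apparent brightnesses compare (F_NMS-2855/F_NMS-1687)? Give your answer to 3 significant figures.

1.78

L_NMS-2855/L_NMS-1687 = (R_NMS-2855/R_NMS-1687)²(T_NMS-2855/T_NMS-1687)⁴ = (0.500)² × (4.00)⁴ = 64.00.
F_NMS-2855/F_NMS-1687 = (L_NMS-2855/L_NMS-1687)/(d_NMS-2855/d_NMS-1687)² = 64.00 / (6.00)² = 1.778.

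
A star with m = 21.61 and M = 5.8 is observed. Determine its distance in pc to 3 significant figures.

1.45×10^4 pc

m − M = 5 log₁₀(d/10 pc)
21.61 − (5.8) = 15.81 = 5 log₁₀(d/10)
d = 10 × 10^(15.81/5) = 10 × 10^3.162 = 1.452×10^4 pc.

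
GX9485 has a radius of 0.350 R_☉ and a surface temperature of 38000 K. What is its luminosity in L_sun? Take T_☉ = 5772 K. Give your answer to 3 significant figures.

L/L_☉ = (R/R_☉)² (T/T_☉)⁴ = (0.350)² × (38000/5772)⁴
       = 0.1225 × (6.584)⁴ = 0.1225 × 1879 = 230.1.

230 L_sun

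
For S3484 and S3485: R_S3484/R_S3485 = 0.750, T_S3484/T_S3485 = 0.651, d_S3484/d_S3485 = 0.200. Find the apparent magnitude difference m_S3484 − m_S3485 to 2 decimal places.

-1.01

L_S3484/L_S3485 = (0.750)²(0.651)⁴ = 0.1010.
F_S3484/F_S3485 = (L_S3484/L_S3485)/(d_S3484/d_S3485)² = 0.1010/0.04000 = 2.526.
m_S3484 − m_S3485 = −2.5 log₁₀(2.526) = -1.01.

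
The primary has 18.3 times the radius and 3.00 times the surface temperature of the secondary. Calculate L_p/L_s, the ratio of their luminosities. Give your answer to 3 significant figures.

2.71×10^4

From the Stefan–Boltzmann law, L ∝ R²T⁴, so
L_p/L_s = (R_p/R_s)² (T_p/T_s)⁴ = (18.3)² × (3.00)⁴ = 334.9 × 81.00 = 2.713×10^4.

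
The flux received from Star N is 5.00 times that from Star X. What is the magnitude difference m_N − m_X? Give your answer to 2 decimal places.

m_N − m_X = −2.5 log₁₀(F_N/F_X) = −2.5 log₁₀(5.00) = −2.5 × (0.699) = -1.747.

-1.75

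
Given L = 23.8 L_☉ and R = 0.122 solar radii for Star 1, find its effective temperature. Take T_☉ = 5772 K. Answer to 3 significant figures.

3.65×10^4 K

T/T_☉ = (L/L_☉)^(1/4) / (R/R_☉)^(1/2)
T = 5772 × (23.8)^(1/4) / √(0.122) = 5772 × 2.209 / 0.3493 = 3.650×10^4 K.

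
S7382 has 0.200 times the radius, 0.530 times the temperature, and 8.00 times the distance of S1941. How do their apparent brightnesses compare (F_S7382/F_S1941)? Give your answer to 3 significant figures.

4.93×10^-5

L_S7382/L_S1941 = (R_S7382/R_S1941)²(T_S7382/T_S1941)⁴ = (0.200)² × (0.530)⁴ = 0.003156.
F_S7382/F_S1941 = (L_S7382/L_S1941)/(d_S7382/d_S1941)² = 0.003156 / (8.00)² = 4.932×10^-5.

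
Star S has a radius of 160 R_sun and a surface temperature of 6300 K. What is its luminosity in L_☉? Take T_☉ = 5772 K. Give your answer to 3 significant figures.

L/L_☉ = (R/R_☉)² (T/T_☉)⁴ = (160)² × (6300/5772)⁴
       = 2.560×10^4 × (1.091)⁴ = 2.560×10^4 × 1.419 = 3.633×10^4.

3.63×10^4 L_☉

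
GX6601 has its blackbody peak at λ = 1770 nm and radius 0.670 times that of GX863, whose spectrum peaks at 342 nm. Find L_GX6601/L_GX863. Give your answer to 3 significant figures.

Wien's law gives T ∝ 1/λ_max, so T_GX6601/T_GX863 = λ_GX863/λ_GX6601 = 342/1770 = 0.1932.
Then L ∝ R²T⁴ gives L_GX6601/L_GX863 = (0.670)² × (0.1932)⁴ = 0.4489 × 0.001394 = 6.257×10^-4.

6.26×10^-4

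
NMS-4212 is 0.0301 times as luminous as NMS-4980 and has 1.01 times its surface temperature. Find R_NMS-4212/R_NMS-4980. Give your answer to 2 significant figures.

0.17

L ∝ R²T⁴ gives R ∝ √L / T², so
R_NMS-4212/R_NMS-4980 = √(0.0301) / (1.01)² = 0.1735 / 1.020 = 0.1701.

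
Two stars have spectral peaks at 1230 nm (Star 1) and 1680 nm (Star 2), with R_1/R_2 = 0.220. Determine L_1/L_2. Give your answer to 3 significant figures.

Wien's law gives T ∝ 1/λ_max, so T_1/T_2 = λ_2/λ_1 = 1680/1230 = 1.366.
Then L ∝ R²T⁴ gives L_1/L_2 = (0.220)² × (1.366)⁴ = 0.04840 × 3.480 = 0.1684.

0.168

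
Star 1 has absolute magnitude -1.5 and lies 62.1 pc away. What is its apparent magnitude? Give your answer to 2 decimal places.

2.47

m = M + 5 log₁₀(d/10 pc) = -1.5 + 5 log₁₀(62.1/10)
  = -1.5 + 5 × 0.793 = -1.5 + 3.97 = 2.47.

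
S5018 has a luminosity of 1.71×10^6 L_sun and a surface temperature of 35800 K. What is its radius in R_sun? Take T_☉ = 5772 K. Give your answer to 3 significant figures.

34.0 R_sun

R/R_☉ = √(L/L_☉) / (T/T_☉)² = √(1.71×10^6) / (6.202)²
       = 1308 / 38.47 = 33.99.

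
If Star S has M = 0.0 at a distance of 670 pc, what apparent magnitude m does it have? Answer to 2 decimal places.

9.13

m = M + 5 log₁₀(d/10 pc) = 0.0 + 5 log₁₀(670/10)
  = 0.0 + 5 × 1.826 = 0.0 + 9.13 = 9.13.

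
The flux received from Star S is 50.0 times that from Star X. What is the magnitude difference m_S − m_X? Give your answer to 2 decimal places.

m_S − m_X = −2.5 log₁₀(F_S/F_X) = −2.5 log₁₀(50.0) = −2.5 × (1.699) = -4.247.

-4.25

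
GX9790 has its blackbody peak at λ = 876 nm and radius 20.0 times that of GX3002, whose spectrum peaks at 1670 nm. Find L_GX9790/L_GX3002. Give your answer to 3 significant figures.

Wien's law gives T ∝ 1/λ_max, so T_GX9790/T_GX3002 = λ_GX3002/λ_GX9790 = 1670/876 = 1.906.
Then L ∝ R²T⁴ gives L_GX9790/L_GX3002 = (20.0)² × (1.906)⁴ = 400.0 × 13.21 = 5283.

5.28×10^3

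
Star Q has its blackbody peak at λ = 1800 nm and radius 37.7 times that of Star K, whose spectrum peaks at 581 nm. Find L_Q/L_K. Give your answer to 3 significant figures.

15.4

Wien's law gives T ∝ 1/λ_max, so T_Q/T_K = λ_K/λ_Q = 581/1800 = 0.3228.
Then L ∝ R²T⁴ gives L_Q/L_K = (37.7)² × (0.3228)⁴ = 1421 × 0.01085 = 15.43.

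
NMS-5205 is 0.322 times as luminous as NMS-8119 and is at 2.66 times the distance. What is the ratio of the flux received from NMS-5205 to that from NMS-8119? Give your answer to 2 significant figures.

0.046

F = L/(4πd²), so F_NMS-5205/F_NMS-8119 = (L_NMS-5205/L_NMS-8119) / (d_NMS-5205/d_NMS-8119)²
= 0.322 / (2.66)² = 0.322 / 7.076 = 0.04551.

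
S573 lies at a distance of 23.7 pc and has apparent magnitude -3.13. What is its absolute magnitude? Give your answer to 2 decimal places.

-5.00

M = m − 5 log₁₀(d/10 pc) = -3.13 − 5 log₁₀(23.7/10)
  = -3.13 − 5 × 0.375 = -3.13 − 1.87 = -5.00.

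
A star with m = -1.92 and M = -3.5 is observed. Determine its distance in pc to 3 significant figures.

20.7 pc

m − M = 5 log₁₀(d/10 pc)
-1.92 − (-3.5) = 1.58 = 5 log₁₀(d/10)
d = 10 × 10^(1.58/5) = 10 × 10^0.316 = 20.70 pc.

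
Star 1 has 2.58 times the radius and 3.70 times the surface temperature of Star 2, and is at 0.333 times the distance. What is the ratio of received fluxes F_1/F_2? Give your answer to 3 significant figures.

L_1/L_2 = (R_1/R_2)²(T_1/T_2)⁴ = (2.58)² × (3.70)⁴ = 1248.
F_1/F_2 = (L_1/L_2)/(d_1/d_2)² = 1248 / (0.333)² = 1.125×10^4.

1.13×10^4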